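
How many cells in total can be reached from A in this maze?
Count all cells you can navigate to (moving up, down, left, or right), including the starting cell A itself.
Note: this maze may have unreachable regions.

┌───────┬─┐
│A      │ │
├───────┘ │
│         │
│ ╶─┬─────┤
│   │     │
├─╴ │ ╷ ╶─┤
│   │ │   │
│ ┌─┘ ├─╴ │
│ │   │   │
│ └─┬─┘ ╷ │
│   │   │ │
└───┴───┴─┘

Using BFS/flood-fill to find all reachable cells from A:
Maze size: 6 × 5 = 30 total cells
26 cell(s) are walled off and cannot be reached from A.
Reachable cells: 4

Reachable region (· marks reachable cells):

┌───────┬─┐
│A · · ·│ │
├───────┘ │
│         │
│ ╶─┬─────┤
│   │     │
├─╴ │ ╷ ╶─┤
│   │ │   │
│ ┌─┘ ├─╴ │
│ │   │   │
│ └─┬─┘ ╷ │
│   │   │ │
└───┴───┴─┘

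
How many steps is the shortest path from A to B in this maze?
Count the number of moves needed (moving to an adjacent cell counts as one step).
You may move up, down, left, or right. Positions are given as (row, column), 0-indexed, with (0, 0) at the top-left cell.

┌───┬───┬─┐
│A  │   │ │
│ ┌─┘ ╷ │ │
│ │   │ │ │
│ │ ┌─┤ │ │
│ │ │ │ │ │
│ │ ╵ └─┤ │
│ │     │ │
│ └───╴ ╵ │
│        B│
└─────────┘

Using BFS to find shortest path:
Start: (0, 0), End: (4, 4)
Path found:
(0,0) → (1,0) → (2,0) → (3,0) → (4,0) → (4,1) → (4,2) → (4,3) → (4,4)
Number of steps: 8

Solution:

┌───┬───┬─┐
│A  │   │ │
│ ┌─┘ ╷ │ │
│↓│   │ │ │
│ │ ┌─┤ │ │
│↓│ │ │ │ │
│ │ ╵ └─┤ │
│↓│     │ │
│ └───╴ ╵ │
│↳ → → → B│
└─────────┘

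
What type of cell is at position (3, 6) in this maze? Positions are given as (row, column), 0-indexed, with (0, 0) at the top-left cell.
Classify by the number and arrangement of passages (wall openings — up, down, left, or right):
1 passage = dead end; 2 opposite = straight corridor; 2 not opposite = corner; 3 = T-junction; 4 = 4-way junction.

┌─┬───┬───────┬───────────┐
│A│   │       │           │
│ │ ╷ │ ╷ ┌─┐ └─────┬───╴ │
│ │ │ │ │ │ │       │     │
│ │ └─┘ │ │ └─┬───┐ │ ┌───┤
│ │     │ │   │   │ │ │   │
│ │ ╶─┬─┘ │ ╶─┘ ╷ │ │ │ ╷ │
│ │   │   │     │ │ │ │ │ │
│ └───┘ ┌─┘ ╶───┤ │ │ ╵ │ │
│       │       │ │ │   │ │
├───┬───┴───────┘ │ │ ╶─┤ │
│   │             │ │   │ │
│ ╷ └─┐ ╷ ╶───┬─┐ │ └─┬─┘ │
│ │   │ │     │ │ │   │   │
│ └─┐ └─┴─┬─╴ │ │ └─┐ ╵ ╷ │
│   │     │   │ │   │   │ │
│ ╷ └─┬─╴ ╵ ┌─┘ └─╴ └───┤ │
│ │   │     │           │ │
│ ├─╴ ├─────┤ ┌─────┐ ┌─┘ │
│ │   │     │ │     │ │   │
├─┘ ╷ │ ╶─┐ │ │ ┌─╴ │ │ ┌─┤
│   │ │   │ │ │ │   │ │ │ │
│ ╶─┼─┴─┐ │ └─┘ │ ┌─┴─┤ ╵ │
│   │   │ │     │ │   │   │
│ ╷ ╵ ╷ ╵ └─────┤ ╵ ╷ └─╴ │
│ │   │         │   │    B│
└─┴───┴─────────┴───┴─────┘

Checking cell at (3, 6):
Number of passages: 2
Cell type: straight corridor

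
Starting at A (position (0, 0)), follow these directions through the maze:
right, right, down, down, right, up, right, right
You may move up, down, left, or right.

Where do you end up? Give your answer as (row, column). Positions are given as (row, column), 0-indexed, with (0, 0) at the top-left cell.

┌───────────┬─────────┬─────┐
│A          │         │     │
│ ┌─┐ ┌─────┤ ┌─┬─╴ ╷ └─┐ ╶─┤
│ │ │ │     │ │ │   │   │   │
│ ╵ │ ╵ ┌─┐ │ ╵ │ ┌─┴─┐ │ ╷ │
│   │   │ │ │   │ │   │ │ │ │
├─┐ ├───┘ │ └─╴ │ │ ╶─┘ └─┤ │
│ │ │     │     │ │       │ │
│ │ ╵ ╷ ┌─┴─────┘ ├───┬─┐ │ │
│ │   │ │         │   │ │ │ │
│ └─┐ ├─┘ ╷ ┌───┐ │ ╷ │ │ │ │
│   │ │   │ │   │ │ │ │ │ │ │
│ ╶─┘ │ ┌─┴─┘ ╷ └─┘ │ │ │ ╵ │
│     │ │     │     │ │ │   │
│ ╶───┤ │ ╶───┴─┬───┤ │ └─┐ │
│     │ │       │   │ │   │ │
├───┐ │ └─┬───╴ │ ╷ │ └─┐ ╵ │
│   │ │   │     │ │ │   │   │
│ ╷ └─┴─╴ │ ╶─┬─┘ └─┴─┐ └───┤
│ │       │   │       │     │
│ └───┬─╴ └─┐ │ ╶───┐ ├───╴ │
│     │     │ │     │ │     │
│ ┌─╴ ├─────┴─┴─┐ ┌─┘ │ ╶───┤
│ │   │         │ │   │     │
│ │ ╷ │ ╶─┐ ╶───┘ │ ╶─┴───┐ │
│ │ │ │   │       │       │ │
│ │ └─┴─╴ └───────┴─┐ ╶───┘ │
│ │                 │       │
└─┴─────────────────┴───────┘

Following directions step by step:
Start: (0, 0)
  right: (0, 0) → (0, 1)
  right: (0, 1) → (0, 2)
  down: (0, 2) → (1, 2)
  down: (1, 2) → (2, 2)
  right: (2, 2) → (2, 3)
  up: (2, 3) → (1, 3)
  right: (1, 3) → (1, 4)
  right: (1, 4) → (1, 5)
Final position: (1, 5)

Path taken:

┌───────────┬─────────┬─────┐
│A → ↓      │         │     │
│ ┌─┐ ┌─────┤ ┌─┬─╴ ╷ └─┐ ╶─┤
│ │ │↓│↱ → B│ │ │   │   │   │
│ ╵ │ ╵ ┌─┐ │ ╵ │ ┌─┴─┐ │ ╷ │
│   │↳ ↑│ │ │   │ │   │ │ │ │
├─┐ ├───┘ │ └─╴ │ │ ╶─┘ └─┤ │
│ │ │     │     │ │       │ │
│ │ ╵ ╷ ┌─┴─────┘ ├───┬─┐ │ │
│ │   │ │         │   │ │ │ │
│ └─┐ ├─┘ ╷ ┌───┐ │ ╷ │ │ │ │
│   │ │   │ │   │ │ │ │ │ │ │
│ ╶─┘ │ ┌─┴─┘ ╷ └─┘ │ │ │ ╵ │
│     │ │     │     │ │ │   │
│ ╶───┤ │ ╶───┴─┬───┤ │ └─┐ │
│     │ │       │   │ │   │ │
├───┐ │ └─┬───╴ │ ╷ │ └─┐ ╵ │
│   │ │   │     │ │ │   │   │
│ ╷ └─┴─╴ │ ╶─┬─┘ └─┴─┐ └───┤
│ │       │   │       │     │
│ └───┬─╴ └─┐ │ ╶───┐ ├───╴ │
│     │     │ │     │ │     │
│ ┌─╴ ├─────┴─┴─┐ ┌─┘ │ ╶───┤
│ │   │         │ │   │     │
│ │ ╷ │ ╶─┐ ╶───┘ │ ╶─┴───┐ │
│ │ │ │   │       │       │ │
│ │ └─┴─╴ └───────┴─┐ ╶───┘ │
│ │                 │       │
└─┴─────────────────┴───────┘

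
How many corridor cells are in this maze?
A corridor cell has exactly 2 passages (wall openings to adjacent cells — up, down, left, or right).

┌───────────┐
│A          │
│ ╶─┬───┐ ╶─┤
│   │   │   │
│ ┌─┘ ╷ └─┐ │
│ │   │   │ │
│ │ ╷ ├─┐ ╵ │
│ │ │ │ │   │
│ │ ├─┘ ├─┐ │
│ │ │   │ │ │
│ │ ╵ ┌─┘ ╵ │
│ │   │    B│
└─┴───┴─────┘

Counting cells with exactly 2 passages:
Total corridor cells: 24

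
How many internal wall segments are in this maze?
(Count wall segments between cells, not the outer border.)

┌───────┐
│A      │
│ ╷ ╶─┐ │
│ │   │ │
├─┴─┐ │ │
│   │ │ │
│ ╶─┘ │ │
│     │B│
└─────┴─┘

Counting internal wall segments:
Total internal walls: 9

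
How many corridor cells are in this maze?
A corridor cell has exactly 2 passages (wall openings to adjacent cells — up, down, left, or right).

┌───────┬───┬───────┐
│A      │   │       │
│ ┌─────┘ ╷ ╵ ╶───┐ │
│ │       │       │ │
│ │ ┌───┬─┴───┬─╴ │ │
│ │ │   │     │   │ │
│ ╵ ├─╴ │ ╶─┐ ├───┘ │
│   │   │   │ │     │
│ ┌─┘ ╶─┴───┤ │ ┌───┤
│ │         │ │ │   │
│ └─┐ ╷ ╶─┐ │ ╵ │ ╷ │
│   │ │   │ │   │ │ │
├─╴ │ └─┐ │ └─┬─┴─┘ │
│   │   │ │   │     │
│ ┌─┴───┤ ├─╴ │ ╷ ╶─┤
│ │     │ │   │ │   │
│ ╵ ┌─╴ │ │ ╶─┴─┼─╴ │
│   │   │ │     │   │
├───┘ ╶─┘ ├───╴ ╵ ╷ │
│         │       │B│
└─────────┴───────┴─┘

Counting cells with exactly 2 passages:
Total corridor cells: 81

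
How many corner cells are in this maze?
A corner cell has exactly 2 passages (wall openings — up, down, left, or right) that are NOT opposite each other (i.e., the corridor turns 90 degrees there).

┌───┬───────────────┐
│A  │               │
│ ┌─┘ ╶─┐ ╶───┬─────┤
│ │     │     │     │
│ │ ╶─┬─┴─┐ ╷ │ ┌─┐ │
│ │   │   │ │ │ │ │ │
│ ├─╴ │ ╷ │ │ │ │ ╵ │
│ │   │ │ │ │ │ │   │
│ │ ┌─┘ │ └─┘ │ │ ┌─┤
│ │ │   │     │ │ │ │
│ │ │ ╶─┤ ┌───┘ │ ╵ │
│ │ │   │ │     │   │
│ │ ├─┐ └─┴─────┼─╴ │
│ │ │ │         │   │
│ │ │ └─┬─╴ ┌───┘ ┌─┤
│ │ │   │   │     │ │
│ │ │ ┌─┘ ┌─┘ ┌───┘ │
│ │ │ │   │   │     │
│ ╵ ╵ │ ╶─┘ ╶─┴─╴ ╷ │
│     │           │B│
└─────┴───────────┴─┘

Counting corner cells (2 non-opposite passages):
Total corners: 36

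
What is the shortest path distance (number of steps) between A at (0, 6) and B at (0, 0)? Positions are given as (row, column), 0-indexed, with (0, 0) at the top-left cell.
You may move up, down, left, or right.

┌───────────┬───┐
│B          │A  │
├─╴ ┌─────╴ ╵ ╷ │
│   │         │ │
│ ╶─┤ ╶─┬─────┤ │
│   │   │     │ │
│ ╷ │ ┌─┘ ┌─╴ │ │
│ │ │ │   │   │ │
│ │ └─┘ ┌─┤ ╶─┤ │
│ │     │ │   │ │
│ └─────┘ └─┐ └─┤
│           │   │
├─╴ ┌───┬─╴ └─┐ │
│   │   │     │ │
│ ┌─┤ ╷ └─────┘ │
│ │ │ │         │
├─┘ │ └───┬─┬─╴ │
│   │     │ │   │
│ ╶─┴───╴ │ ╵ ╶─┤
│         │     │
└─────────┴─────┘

Finding path from (0, 6) to (0, 0):
Path: (0,6) → (1,6) → (1,5) → (0,5) → (0,4) → (0,3) → (0,2) → (0,1) → (0,0)
Distance: 8 steps

Solution:

┌───────────┬───┐
│B ← ← ← ← ↰│A  │
├─╴ ┌─────╴ ╵ ╷ │
│   │      ↑ ↲│ │
│ ╶─┤ ╶─┬─────┤ │
│   │   │     │ │
│ ╷ │ ┌─┘ ┌─╴ │ │
│ │ │ │   │   │ │
│ │ └─┘ ┌─┤ ╶─┤ │
│ │     │ │   │ │
│ └─────┘ └─┐ └─┤
│           │   │
├─╴ ┌───┬─╴ └─┐ │
│   │   │     │ │
│ ┌─┤ ╷ └─────┘ │
│ │ │ │         │
├─┘ │ └───┬─┬─╴ │
│   │     │ │   │
│ ╶─┴───╴ │ ╵ ╶─┤
│         │     │
└─────────┴─────┘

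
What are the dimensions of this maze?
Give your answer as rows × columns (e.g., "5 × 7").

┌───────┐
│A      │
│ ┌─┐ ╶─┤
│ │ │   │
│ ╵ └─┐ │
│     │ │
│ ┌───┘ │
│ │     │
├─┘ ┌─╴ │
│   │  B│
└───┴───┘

Counting the maze dimensions:
Rows (vertical): 5
Columns (horizontal): 4
Dimensions: 5 × 4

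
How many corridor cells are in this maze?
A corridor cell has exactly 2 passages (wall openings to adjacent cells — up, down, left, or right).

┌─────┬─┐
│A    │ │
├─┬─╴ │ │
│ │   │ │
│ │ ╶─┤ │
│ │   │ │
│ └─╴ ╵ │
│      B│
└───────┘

Counting cells with exactly 2 passages:
Total corridor cells: 12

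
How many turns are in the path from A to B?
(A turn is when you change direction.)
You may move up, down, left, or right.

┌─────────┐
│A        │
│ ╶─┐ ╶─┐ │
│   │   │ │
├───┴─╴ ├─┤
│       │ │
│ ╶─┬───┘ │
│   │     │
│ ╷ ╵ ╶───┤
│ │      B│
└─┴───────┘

Directions: right, right, down, right, down, left, left, left, down, right, down, right, right, right
Number of turns: 8

Solution:

┌─────────┐
│A → ↓    │
│ ╶─┐ ╶─┐ │
│   │↳ ↓│ │
├───┴─╴ ├─┤
│↓ ← ← ↲│ │
│ ╶─┬───┘ │
│↳ ↓│     │
│ ╷ ╵ ╶───┤
│ │↳ → → B│
└─┴───────┘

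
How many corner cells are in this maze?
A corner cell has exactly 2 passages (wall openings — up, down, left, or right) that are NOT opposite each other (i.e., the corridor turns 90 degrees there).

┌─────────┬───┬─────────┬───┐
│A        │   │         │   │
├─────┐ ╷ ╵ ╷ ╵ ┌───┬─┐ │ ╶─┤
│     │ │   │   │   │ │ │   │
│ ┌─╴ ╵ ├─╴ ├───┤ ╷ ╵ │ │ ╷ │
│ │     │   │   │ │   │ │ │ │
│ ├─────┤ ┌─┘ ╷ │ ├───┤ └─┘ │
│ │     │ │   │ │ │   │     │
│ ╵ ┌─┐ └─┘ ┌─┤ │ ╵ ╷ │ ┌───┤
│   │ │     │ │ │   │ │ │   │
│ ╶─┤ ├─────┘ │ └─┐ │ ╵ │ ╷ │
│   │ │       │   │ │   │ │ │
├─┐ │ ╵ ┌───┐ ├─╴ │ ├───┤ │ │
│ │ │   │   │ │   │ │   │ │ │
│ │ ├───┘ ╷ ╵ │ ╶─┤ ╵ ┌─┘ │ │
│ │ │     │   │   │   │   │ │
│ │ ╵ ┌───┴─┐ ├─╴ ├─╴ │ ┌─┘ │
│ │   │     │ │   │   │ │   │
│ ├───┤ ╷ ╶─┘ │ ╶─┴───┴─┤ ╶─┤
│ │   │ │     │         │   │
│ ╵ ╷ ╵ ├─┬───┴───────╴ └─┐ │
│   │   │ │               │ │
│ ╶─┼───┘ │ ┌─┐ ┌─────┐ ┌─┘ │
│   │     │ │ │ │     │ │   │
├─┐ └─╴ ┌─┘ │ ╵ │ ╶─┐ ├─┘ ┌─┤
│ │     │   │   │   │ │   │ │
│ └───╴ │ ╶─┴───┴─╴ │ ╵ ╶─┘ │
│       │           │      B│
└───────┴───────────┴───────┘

Counting corner cells (2 non-opposite passages):
Total corners: 98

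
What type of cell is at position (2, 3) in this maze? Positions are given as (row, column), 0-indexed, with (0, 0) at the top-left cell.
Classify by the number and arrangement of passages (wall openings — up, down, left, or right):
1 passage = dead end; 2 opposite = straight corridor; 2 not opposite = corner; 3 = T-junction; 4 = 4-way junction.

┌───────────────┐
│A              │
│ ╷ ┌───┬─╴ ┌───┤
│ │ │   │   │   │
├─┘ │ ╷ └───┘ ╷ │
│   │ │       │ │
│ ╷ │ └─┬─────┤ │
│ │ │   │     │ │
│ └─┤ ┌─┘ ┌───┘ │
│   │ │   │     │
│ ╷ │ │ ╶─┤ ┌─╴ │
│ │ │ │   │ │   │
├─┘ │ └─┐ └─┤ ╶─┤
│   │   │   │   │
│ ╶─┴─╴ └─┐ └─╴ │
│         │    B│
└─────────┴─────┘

Checking cell at (2, 3):
Number of passages: 2
Cell type: corner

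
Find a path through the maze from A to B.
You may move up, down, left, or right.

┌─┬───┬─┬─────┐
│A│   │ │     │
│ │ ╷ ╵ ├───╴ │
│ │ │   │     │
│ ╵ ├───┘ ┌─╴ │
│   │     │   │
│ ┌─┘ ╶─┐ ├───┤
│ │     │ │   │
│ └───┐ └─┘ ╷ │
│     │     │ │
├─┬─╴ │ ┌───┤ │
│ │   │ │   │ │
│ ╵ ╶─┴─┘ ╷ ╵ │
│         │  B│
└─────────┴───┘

Finding the shortest path through the maze:
Path length: 16 steps
Directions: down → down → down → down → right → right → down → left → down → right → right → right → up → right → down → right

Solution:

┌─┬───┬─┬─────┐
│A│   │ │     │
│ │ ╷ ╵ ├───╴ │
│↓│ │   │     │
│ ╵ ├───┘ ┌─╴ │
│↓  │     │   │
│ ┌─┘ ╶─┐ ├───┤
│↓│     │ │   │
│ └───┐ └─┘ ╷ │
│↳ → ↓│     │ │
├─┬─╴ │ ┌───┤ │
│ │↓ ↲│ │↱ ↓│ │
│ ╵ ╶─┴─┘ ╷ ╵ │
│  ↳ → → ↑│↳ B│
└─────────┴───┘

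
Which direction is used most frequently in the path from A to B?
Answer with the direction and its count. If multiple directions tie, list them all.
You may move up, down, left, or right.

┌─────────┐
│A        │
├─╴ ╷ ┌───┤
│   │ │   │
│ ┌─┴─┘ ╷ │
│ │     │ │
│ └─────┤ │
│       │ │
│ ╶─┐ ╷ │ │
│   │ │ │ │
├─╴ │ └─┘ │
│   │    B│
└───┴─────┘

Directions: right, down, left, down, down, right, right, down, down, right, right
Counts: {'right': 5, 'down': 5, 'left': 1}
Most common: down and right (tied at 5 times each)

Solution:

┌─────────┐
│A ↓      │
├─╴ ╷ ┌───┤
│↓ ↲│ │   │
│ ┌─┴─┘ ╷ │
│↓│     │ │
│ └─────┤ │
│↳ → ↓  │ │
│ ╶─┐ ╷ │ │
│   │↓│ │ │
├─╴ │ └─┘ │
│   │↳ → B│
└───┴─────┘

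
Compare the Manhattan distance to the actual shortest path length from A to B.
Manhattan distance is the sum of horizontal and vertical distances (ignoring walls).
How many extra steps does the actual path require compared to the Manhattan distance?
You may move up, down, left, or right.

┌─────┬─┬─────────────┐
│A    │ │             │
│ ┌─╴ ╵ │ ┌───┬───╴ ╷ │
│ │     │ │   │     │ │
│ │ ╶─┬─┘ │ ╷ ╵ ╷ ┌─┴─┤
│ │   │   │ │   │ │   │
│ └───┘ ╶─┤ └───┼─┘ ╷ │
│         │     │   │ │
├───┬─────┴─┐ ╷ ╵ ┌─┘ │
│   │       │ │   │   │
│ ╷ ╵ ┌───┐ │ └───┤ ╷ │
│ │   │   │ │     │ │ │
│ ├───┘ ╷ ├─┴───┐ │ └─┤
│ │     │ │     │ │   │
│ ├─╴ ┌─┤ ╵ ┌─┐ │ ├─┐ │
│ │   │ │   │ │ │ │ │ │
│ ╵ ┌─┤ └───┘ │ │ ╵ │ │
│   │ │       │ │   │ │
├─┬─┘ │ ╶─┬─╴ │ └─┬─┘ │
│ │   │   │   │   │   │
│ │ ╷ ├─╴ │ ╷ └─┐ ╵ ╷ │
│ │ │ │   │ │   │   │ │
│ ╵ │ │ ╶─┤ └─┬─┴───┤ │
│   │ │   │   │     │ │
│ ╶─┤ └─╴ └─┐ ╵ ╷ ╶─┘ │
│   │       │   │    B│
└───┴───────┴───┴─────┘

Manhattan distance: |12 - 0| + |10 - 0| = 22
Actual path length: 44
Extra steps: 44 - 22 = 22

Solution:

┌─────┬─┬─────────────┐
│A    │ │↱ → → → → ↓  │
│ ┌─╴ ╵ │ ┌───┬───╴ ╷ │
│↓│     │↑│↓ ↰│↓ ← ↲│ │
│ │ ╶─┬─┘ │ ╷ ╵ ╷ ┌─┴─┤
│↓│   │↱ ↑│↓│↑ ↲│ │↱ ↓│
│ └───┘ ╶─┤ └───┼─┘ ╷ │
│↳ → → ↑  │↳ → ↓│↱ ↑│↓│
├───┬─────┴─┐ ╷ ╵ ┌─┘ │
│   │       │ │↳ ↑│↓ ↲│
│ ╷ ╵ ┌───┐ │ └───┤ ╷ │
│ │   │   │ │     │↓│ │
│ ├───┘ ╷ ├─┴───┐ │ └─┤
│ │     │ │     │ │↳ ↓│
│ ├─╴ ┌─┤ ╵ ┌─┐ │ ├─┐ │
│ │   │ │   │ │ │ │ │↓│
│ ╵ ┌─┤ └───┘ │ │ ╵ │ │
│   │ │       │ │   │↓│
├─┬─┘ │ ╶─┬─╴ │ └─┬─┘ │
│ │   │   │   │   │  ↓│
│ │ ╷ ├─╴ │ ╷ └─┐ ╵ ╷ │
│ │ │ │   │ │   │   │↓│
│ ╵ │ │ ╶─┤ └─┬─┴───┤ │
│   │ │   │   │     │↓│
│ ╶─┤ └─╴ └─┐ ╵ ╷ ╶─┘ │
│   │       │   │    B│
└───┴───────┴───┴─────┘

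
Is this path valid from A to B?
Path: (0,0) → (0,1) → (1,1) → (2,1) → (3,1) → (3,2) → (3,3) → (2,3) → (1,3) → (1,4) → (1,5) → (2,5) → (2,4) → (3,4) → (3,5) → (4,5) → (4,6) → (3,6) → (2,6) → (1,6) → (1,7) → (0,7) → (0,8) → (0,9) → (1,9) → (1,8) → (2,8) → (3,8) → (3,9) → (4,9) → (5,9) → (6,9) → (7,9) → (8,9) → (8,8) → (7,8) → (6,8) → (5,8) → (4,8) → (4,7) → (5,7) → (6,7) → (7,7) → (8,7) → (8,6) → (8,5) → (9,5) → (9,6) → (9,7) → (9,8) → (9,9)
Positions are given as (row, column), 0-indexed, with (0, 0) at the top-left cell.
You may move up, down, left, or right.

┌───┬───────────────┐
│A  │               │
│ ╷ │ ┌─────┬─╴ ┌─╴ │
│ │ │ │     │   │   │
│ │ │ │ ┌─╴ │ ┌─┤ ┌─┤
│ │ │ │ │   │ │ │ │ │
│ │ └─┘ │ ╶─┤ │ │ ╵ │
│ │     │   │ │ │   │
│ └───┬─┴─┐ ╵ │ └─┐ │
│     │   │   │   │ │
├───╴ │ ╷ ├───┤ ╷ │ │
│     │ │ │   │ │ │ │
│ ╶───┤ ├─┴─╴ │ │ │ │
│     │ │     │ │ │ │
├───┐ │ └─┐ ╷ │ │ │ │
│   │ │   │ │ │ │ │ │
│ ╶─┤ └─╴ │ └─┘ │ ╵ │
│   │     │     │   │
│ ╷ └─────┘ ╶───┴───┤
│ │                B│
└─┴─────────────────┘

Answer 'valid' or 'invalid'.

Checking path validity:
Result: All consecutive moves are passable.

valid

Correct solution:

┌───┬───────────────┐
│A ↓│          ↱ → ↓│
│ ╷ │ ┌─────┬─╴ ┌─╴ │
│ │↓│ │↱ → ↓│↱ ↑│↓ ↲│
│ │ │ │ ┌─╴ │ ┌─┤ ┌─┤
│ │↓│ │↑│↓ ↲│↑│ │↓│ │
│ │ └─┘ │ ╶─┤ │ │ ╵ │
│ │↳ → ↑│↳ ↓│↑│ │↳ ↓│
│ └───┬─┴─┐ ╵ │ └─┐ │
│     │   │↳ ↑│↓ ↰│↓│
├───╴ │ ╷ ├───┤ ╷ │ │
│     │ │ │   │↓│↑│↓│
│ ╶───┤ ├─┴─╴ │ │ │ │
│     │ │     │↓│↑│↓│
├───┐ │ └─┐ ╷ │ │ │ │
│   │ │   │ │ │↓│↑│↓│
│ ╶─┤ └─╴ │ └─┘ │ ╵ │
│   │     │↓ ← ↲│↑ ↲│
│ ╷ └─────┘ ╶───┴───┤
│ │        ↳ → → → B│
└─┴─────────────────┘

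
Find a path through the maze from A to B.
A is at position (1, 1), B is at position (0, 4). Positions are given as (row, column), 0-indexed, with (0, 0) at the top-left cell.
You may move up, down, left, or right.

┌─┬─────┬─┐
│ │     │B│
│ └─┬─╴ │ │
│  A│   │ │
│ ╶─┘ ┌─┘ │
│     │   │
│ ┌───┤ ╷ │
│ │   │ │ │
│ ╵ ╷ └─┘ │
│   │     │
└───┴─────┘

Finding the shortest path from (1, 1) to (0, 4):
Path length: 14 steps
Directions: left → down → down → down → right → up → right → down → right → right → up → up → up → up

Solution:

┌─┬─────┬─┐
│ │     │B│
│ └─┬─╴ │ │
│↓ A│   │↑│
│ ╶─┘ ┌─┘ │
│↓    │  ↑│
│ ┌───┤ ╷ │
│↓│↱ ↓│ │↑│
│ ╵ ╷ └─┘ │
│↳ ↑│↳ → ↑│
└───┴─────┘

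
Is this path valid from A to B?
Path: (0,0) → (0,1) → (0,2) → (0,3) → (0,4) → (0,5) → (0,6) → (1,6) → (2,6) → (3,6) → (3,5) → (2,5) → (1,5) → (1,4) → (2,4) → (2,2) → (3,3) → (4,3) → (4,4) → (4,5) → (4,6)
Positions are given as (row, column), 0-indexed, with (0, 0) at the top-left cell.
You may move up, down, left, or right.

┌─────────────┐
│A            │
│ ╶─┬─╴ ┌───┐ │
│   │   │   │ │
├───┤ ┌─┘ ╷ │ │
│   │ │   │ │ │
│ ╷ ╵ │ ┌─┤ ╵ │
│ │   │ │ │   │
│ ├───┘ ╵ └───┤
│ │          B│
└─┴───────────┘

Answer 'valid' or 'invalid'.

Checking path validity:
Result: Invalid move at step 15: cannot move from (2, 4) to (2, 2).

invalid

Correct solution:

┌─────────────┐
│A → → → → → ↓│
│ ╶─┬─╴ ┌───┐ │
│   │   │↓ ↰│↓│
├───┤ ┌─┘ ╷ │ │
│   │ │↓ ↲│↑│↓│
│ ╷ ╵ │ ┌─┤ ╵ │
│ │   │↓│ │↑ ↲│
│ ├───┘ ╵ └───┤
│ │    ↳ → → B│
└─┴───────────┘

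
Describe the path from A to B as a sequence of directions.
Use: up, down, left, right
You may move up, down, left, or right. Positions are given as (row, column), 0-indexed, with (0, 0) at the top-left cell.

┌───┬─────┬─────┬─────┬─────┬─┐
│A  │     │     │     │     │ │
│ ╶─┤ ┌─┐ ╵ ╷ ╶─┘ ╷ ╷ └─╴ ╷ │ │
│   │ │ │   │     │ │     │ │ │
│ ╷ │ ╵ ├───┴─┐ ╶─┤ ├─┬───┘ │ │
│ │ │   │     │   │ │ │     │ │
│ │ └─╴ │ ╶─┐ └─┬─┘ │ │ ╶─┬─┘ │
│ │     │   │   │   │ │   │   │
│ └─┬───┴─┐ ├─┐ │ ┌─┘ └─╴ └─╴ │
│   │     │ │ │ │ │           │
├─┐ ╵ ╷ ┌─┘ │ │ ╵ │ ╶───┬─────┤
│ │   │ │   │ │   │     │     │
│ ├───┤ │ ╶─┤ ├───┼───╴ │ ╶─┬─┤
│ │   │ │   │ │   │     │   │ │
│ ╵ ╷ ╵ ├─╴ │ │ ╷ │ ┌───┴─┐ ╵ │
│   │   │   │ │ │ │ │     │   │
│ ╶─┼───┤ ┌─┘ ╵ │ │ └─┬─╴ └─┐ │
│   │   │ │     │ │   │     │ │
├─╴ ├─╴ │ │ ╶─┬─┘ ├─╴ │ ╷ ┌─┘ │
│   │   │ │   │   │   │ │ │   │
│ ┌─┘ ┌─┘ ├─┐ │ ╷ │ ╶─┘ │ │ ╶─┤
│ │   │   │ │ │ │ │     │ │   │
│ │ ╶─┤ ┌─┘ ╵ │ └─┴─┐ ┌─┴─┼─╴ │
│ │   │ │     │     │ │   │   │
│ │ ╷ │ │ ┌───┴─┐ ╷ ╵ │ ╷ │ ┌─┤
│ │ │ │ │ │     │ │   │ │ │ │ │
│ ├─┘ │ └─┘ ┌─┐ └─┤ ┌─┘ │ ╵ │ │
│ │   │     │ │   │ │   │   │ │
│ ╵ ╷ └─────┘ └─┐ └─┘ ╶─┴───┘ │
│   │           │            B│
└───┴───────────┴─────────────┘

Finding the path and converting it to directions:
Path through cells: (0,0) → (1,0) → (1,1) → (2,1) → (3,1) → (3,2) → (3,3) → (2,3) → (2,2) → (1,2) → (0,2) → (0,3) → (0,4) → (1,4) → (1,5) → (0,5) → (0,6) → (1,6) → (1,7) → (1,8) → (0,8) → (0,9) → (1,9) → (2,9) → (3,9) → (3,8) → (4,8) → (5,8) → (5,7) → (4,7) → (3,7) → (3,6) → (2,6) → (2,5) → (2,4) → (3,4) → (3,5) → (4,5) → (5,5) → (5,4) → (6,4) → (6,5) → (7,5) → (7,4) → (8,4) → (9,4) → (10,4) → (10,3) → (11,3) → (12,3) → (13,3) → (13,4) → (13,5) → (12,5) → (12,6) → (12,7) → (13,7) → (13,8) → (14,8) → (14,9) → (14,10) → (14,11) → (14,12) → (14,13) → (14,14)
Directions: down, right, down, down, right, right, up, left, up, up, right, right, down, right, up, right, down, right, right, up, right, down, down, down, left, down, down, left, up, up, left, up, left, left, down, right, down, down, left, down, right, down, left, down, down, down, left, down, down, down, right, right, up, right, right, down, right, down, right, right, right, right, right, right

Solution:

┌───┬─────┬─────┬─────┬─────┬─┐
│A  │↱ → ↓│↱ ↓  │↱ ↓  │     │ │
│ ╶─┤ ┌─┐ ╵ ╷ ╶─┘ ╷ ╷ └─╴ ╷ │ │
│↳ ↓│↑│ │↳ ↑│↳ → ↑│↓│     │ │ │
│ ╷ │ ╵ ├───┴─┐ ╶─┤ ├─┬───┘ │ │
│ │↓│↑ ↰│↓ ← ↰│   │↓│ │     │ │
│ │ └─╴ │ ╶─┐ └─┬─┘ │ │ ╶─┬─┘ │
│ │↳ → ↑│↳ ↓│↑ ↰│↓ ↲│ │   │   │
│ └─┬───┴─┐ ├─┐ │ ┌─┘ └─╴ └─╴ │
│   │     │↓│ │↑│↓│           │
├─┐ ╵ ╷ ┌─┘ │ │ ╵ │ ╶───┬─────┤
│ │   │ │↓ ↲│ │↑ ↲│     │     │
│ ├───┤ │ ╶─┤ ├───┼───╴ │ ╶─┬─┤
│ │   │ │↳ ↓│ │   │     │   │ │
│ ╵ ╷ ╵ ├─╴ │ │ ╷ │ ┌───┴─┐ ╵ │
│   │   │↓ ↲│ │ │ │ │     │   │
│ ╶─┼───┤ ┌─┘ ╵ │ │ └─┬─╴ └─┐ │
│   │   │↓│     │ │   │     │ │
├─╴ ├─╴ │ │ ╶─┬─┘ ├─╴ │ ╷ ┌─┘ │
│   │   │↓│   │   │   │ │ │   │
│ ┌─┘ ┌─┘ ├─┐ │ ╷ │ ╶─┘ │ │ ╶─┤
│ │   │↓ ↲│ │ │ │ │     │ │   │
│ │ ╶─┤ ┌─┘ ╵ │ └─┴─┐ ┌─┴─┼─╴ │
│ │   │↓│     │     │ │   │   │
│ │ ╷ │ │ ┌───┴─┐ ╷ ╵ │ ╷ │ ┌─┤
│ │ │ │↓│ │↱ → ↓│ │   │ │ │ │ │
│ ├─┘ │ └─┘ ┌─┐ └─┤ ┌─┘ │ ╵ │ │
│ │   │↳ → ↑│ │↳ ↓│ │   │   │ │
│ ╵ ╷ └─────┘ └─┐ └─┘ ╶─┴───┘ │
│   │           │↳ → → → → → B│
└───┴───────────┴─────────────┘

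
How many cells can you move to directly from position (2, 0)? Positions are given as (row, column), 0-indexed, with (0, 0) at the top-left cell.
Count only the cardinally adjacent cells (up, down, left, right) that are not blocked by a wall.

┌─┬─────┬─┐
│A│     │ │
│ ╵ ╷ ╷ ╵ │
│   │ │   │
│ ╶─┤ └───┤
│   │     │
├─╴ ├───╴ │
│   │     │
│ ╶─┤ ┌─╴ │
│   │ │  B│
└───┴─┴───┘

Checking passable neighbors of (2, 0):
Neighbors: (1, 0), (2, 1)
Count: 2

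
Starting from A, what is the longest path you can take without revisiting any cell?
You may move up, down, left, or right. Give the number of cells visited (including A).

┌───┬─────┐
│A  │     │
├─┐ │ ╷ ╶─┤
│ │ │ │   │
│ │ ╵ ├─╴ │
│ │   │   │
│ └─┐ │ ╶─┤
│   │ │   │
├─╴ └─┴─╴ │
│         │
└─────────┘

Finding longest simple path using DFS:
Start: (0, 0)
Longest path visits 22 cells
Path: A → right → down → down → right → up → up → right → down → right → down → left → down → right → down → left → left → left → up → left → up → up

Solution:

┌───┬─────┐
│A ↓│↱ ↓  │
├─┐ │ ╷ ╶─┤
│B│↓│↑│↳ ↓│
│ │ ╵ ├─╴ │
│↑│↳ ↑│↓ ↲│
│ └─┐ │ ╶─┤
│↑ ↰│ │↳ ↓│
├─╴ └─┴─╴ │
│  ↑ ← ← ↲│
└─────────┘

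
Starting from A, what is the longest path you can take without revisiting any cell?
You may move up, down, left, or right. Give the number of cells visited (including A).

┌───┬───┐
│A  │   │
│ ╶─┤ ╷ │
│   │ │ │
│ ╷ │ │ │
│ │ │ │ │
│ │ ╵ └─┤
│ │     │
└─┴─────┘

Finding longest simple path using DFS:
Start: (0, 0)
Longest path visits 12 cells
Path: A → down → right → down → down → right → up → up → up → right → down → down

Solution:

┌───┬───┐
│A  │↱ ↓│
│ ╶─┤ ╷ │
│↳ ↓│↑│↓│
│ ╷ │ │ │
│ │↓│↑│B│
│ │ ╵ └─┤
│ │↳ ↑  │
└─┴─────┘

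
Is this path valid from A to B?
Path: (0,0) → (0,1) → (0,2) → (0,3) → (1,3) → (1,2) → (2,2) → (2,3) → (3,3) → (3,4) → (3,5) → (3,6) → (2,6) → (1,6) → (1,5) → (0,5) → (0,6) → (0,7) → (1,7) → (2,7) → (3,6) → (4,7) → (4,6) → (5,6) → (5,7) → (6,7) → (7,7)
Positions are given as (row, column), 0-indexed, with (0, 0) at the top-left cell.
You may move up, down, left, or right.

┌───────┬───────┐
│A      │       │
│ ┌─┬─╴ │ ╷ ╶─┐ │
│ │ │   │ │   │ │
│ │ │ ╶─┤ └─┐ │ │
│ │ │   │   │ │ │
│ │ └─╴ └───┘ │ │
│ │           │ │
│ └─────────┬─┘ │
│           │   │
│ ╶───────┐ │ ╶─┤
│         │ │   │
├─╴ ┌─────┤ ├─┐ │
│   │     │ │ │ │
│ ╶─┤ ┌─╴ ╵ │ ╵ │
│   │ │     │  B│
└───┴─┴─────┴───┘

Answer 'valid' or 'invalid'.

Checking path validity:
Result: Invalid move at step 20: cannot move from (2, 7) to (3, 6).

invalid

Correct solution:

┌───────┬───────┐
│A → → ↓│  ↱ → ↓│
│ ┌─┬─╴ │ ╷ ╶─┐ │
│ │ │↓ ↲│ │↑ ↰│↓│
│ │ │ ╶─┤ └─┐ │ │
│ │ │↳ ↓│   │↑│↓│
│ │ └─╴ └───┘ │ │
│ │    ↳ → → ↑│↓│
│ └─────────┬─┘ │
│           │↓ ↲│
│ ╶───────┐ │ ╶─┤
│         │ │↳ ↓│
├─╴ ┌─────┤ ├─┐ │
│   │     │ │ │↓│
│ ╶─┤ ┌─╴ ╵ │ ╵ │
│   │ │     │  B│
└───┴─┴─────┴───┘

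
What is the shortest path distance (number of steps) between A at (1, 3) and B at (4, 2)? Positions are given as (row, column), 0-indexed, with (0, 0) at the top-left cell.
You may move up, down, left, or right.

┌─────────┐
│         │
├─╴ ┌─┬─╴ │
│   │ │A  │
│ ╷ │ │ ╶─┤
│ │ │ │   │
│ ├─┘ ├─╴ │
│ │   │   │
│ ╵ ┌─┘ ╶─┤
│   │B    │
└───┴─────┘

Finding path from (1, 3) to (4, 2):
Path: (1,3) → (2,3) → (2,4) → (3,4) → (3,3) → (4,3) → (4,2)
Distance: 6 steps

Solution:

┌─────────┐
│         │
├─╴ ┌─┬─╴ │
│   │ │A  │
│ ╷ │ │ ╶─┤
│ │ │ │↳ ↓│
│ ├─┘ ├─╴ │
│ │   │↓ ↲│
│ ╵ ┌─┘ ╶─┤
│   │B ↲  │
└───┴─────┘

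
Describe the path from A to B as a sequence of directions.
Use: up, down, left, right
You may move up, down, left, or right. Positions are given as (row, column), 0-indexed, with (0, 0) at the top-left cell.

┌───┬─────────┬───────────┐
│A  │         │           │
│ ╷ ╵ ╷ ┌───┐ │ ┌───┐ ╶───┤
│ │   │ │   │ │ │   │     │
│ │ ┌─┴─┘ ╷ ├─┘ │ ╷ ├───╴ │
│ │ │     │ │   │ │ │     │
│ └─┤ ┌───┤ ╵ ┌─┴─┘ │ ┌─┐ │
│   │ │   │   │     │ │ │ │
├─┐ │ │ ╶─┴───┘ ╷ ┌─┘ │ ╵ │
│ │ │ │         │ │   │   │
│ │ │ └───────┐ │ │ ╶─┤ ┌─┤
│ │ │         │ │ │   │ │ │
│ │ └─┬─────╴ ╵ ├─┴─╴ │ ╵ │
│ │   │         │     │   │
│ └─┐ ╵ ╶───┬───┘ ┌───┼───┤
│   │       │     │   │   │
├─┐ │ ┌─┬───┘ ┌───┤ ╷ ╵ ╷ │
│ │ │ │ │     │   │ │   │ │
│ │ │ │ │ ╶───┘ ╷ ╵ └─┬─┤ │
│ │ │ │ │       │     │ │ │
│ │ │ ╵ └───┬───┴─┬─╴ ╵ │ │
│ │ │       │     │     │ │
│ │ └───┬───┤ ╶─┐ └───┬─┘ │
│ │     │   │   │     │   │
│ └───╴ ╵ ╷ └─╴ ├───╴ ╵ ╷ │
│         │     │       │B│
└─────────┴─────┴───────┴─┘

Finding the path and converting it to directions:
Path through cells: (0,0) → (1,0) → (2,0) → (3,0) → (3,1) → (4,1) → (5,1) → (6,1) → (6,2) → (7,2) → (7,3) → (6,3) → (6,4) → (6,5) → (6,6) → (5,6) → (5,5) → (5,4) → (5,3) → (5,2) → (4,2) → (3,2) → (2,2) → (2,3) → (2,4) → (1,4) → (1,5) → (2,5) → (3,5) → (3,6) → (2,6) → (2,7) → (1,7) → (0,7) → (0,8) → (0,9) → (0,10) → (1,10) → (1,11) → (1,12) → (2,12) → (2,11) → (2,10) → (3,10) → (4,10) → (4,9) → (5,9) → (5,10) → (6,10) → (6,9) → (6,8) → (7,8) → (7,7) → (7,6) → (8,6) → (8,5) → (8,4) → (9,4) → (9,5) → (9,6) → (9,7) → (8,7) → (8,8) → (9,8) → (9,9) → (8,9) → (7,9) → (7,10) → (8,10) → (8,11) → (7,11) → (7,12) → (8,12) → (9,12) → (10,12) → (11,12) → (12,12)
Directions: down, down, down, right, down, down, down, right, down, right, up, right, right, right, up, left, left, left, left, up, up, up, right, right, up, right, down, down, right, up, right, up, up, right, right, right, down, right, right, down, left, left, down, down, left, down, right, down, left, left, down, left, left, down, left, left, down, right, right, right, up, right, down, right, up, up, right, down, right, up, right, down, down, down, down, down

Solution:

┌───┬─────────┬───────────┐
│A  │         │↱ → → ↓    │
│ ╷ ╵ ╷ ┌───┐ │ ┌───┐ ╶───┤
│↓│   │ │↱ ↓│ │↑│   │↳ → ↓│
│ │ ┌─┴─┘ ╷ ├─┘ │ ╷ ├───╴ │
│↓│ │↱ → ↑│↓│↱ ↑│ │ │↓ ← ↲│
│ └─┤ ┌───┤ ╵ ┌─┴─┘ │ ┌─┐ │
│↳ ↓│↑│   │↳ ↑│     │↓│ │ │
├─┐ │ │ ╶─┴───┘ ╷ ┌─┘ │ ╵ │
│ │↓│↑│         │ │↓ ↲│   │
│ │ │ └───────┐ │ │ ╶─┤ ┌─┤
│ │↓│↑ ← ← ← ↰│ │ │↳ ↓│ │ │
│ │ └─┬─────╴ ╵ ├─┴─╴ │ ╵ │
│ │↳ ↓│↱ → → ↑  │↓ ← ↲│   │
│ └─┐ ╵ ╶───┬───┘ ┌───┼───┤
│   │↳ ↑    │↓ ← ↲│↱ ↓│↱ ↓│
├─┐ │ ┌─┬───┘ ┌───┤ ╷ ╵ ╷ │
│ │ │ │ │↓ ← ↲│↱ ↓│↑│↳ ↑│↓│
│ │ │ │ │ ╶───┘ ╷ ╵ └─┬─┤ │
│ │ │ │ │↳ → → ↑│↳ ↑  │ │↓│
│ │ │ ╵ └───┬───┴─┬─╴ ╵ │ │
│ │ │       │     │     │↓│
│ │ └───┬───┤ ╶─┐ └───┬─┘ │
│ │     │   │   │     │  ↓│
│ └───╴ ╵ ╷ └─╴ ├───╴ ╵ ╷ │
│         │     │       │B│
└─────────┴─────┴───────┴─┘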